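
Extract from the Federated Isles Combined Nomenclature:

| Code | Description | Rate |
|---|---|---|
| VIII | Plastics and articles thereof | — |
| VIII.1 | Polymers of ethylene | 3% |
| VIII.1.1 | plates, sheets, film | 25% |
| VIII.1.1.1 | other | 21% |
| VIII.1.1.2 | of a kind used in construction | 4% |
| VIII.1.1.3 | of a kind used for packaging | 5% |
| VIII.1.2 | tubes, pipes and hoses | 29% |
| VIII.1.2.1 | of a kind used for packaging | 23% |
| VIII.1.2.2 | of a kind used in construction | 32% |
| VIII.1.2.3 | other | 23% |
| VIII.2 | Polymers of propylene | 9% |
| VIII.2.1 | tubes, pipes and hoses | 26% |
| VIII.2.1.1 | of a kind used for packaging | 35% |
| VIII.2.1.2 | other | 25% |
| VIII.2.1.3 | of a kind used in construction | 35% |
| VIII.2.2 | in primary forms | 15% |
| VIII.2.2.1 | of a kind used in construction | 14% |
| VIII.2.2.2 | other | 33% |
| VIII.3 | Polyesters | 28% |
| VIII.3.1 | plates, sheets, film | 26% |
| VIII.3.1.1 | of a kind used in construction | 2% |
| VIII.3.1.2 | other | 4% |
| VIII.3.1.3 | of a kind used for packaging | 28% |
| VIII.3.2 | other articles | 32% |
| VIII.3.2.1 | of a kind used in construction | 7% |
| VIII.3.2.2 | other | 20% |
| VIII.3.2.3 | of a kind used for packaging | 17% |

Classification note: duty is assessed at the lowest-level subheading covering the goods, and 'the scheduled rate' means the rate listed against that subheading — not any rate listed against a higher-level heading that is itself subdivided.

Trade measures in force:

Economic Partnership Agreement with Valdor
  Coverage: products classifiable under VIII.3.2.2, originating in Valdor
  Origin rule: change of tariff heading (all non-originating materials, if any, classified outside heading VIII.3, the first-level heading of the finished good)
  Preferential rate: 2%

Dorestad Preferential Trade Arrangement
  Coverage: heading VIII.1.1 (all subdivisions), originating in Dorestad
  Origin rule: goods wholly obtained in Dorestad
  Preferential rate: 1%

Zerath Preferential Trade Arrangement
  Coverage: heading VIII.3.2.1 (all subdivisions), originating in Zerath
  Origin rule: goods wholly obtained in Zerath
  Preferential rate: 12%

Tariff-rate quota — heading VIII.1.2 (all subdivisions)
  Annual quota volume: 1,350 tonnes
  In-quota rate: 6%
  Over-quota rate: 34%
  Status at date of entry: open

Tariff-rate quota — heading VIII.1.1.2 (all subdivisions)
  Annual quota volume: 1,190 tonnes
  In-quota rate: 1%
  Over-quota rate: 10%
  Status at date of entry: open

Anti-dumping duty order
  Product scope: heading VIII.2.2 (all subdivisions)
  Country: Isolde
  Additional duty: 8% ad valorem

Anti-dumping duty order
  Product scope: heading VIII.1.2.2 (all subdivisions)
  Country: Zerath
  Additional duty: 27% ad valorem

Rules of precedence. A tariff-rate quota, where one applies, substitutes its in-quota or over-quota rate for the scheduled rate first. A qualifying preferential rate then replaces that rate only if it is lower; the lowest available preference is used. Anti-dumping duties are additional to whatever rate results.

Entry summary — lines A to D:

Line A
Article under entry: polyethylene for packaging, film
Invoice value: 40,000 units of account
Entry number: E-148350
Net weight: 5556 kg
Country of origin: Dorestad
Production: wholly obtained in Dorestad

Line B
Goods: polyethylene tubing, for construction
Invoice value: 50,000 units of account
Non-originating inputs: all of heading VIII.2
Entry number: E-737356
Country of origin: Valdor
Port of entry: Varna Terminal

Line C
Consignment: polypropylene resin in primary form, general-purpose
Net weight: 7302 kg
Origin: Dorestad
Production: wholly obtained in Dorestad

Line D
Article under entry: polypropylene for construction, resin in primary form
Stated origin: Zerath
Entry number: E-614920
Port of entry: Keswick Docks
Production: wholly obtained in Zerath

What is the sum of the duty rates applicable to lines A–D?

Line A: polyethylene → VIII.1; film → VIII.1.1; for packaging → VIII.1.1.3. Scheduled 5%. Dorestad agreement on VIII.1.1: wholly obtained → 1% available; preferential 1%. → 1%.
Line B: polyethylene → VIII.1; tubing → VIII.1.2; for construction → VIII.1.2.2. Scheduled 32%. quota on VIII.1.2 open → in-quota 6%; Valdor agreement on VIII.3.2.2: VIII.1.2.2 not covered. → 6%.
Line C: polypropylene → VIII.2; resin in primary form → VIII.2.2; general-purpose → VIII.2.2.2. Scheduled 33%. Dorestad agreement on VIII.1.1: VIII.2.2.2 not covered. → 33%.
Line D: polypropylene → VIII.2; resin in primary form → VIII.2.2; for construction → VIII.2.2.1. Scheduled 14%. Zerath agreement on VIII.3.2.1: VIII.2.2.1 not covered. → 14%.
Sum: 1% + 6% + 33% + 14% = 54%.

54%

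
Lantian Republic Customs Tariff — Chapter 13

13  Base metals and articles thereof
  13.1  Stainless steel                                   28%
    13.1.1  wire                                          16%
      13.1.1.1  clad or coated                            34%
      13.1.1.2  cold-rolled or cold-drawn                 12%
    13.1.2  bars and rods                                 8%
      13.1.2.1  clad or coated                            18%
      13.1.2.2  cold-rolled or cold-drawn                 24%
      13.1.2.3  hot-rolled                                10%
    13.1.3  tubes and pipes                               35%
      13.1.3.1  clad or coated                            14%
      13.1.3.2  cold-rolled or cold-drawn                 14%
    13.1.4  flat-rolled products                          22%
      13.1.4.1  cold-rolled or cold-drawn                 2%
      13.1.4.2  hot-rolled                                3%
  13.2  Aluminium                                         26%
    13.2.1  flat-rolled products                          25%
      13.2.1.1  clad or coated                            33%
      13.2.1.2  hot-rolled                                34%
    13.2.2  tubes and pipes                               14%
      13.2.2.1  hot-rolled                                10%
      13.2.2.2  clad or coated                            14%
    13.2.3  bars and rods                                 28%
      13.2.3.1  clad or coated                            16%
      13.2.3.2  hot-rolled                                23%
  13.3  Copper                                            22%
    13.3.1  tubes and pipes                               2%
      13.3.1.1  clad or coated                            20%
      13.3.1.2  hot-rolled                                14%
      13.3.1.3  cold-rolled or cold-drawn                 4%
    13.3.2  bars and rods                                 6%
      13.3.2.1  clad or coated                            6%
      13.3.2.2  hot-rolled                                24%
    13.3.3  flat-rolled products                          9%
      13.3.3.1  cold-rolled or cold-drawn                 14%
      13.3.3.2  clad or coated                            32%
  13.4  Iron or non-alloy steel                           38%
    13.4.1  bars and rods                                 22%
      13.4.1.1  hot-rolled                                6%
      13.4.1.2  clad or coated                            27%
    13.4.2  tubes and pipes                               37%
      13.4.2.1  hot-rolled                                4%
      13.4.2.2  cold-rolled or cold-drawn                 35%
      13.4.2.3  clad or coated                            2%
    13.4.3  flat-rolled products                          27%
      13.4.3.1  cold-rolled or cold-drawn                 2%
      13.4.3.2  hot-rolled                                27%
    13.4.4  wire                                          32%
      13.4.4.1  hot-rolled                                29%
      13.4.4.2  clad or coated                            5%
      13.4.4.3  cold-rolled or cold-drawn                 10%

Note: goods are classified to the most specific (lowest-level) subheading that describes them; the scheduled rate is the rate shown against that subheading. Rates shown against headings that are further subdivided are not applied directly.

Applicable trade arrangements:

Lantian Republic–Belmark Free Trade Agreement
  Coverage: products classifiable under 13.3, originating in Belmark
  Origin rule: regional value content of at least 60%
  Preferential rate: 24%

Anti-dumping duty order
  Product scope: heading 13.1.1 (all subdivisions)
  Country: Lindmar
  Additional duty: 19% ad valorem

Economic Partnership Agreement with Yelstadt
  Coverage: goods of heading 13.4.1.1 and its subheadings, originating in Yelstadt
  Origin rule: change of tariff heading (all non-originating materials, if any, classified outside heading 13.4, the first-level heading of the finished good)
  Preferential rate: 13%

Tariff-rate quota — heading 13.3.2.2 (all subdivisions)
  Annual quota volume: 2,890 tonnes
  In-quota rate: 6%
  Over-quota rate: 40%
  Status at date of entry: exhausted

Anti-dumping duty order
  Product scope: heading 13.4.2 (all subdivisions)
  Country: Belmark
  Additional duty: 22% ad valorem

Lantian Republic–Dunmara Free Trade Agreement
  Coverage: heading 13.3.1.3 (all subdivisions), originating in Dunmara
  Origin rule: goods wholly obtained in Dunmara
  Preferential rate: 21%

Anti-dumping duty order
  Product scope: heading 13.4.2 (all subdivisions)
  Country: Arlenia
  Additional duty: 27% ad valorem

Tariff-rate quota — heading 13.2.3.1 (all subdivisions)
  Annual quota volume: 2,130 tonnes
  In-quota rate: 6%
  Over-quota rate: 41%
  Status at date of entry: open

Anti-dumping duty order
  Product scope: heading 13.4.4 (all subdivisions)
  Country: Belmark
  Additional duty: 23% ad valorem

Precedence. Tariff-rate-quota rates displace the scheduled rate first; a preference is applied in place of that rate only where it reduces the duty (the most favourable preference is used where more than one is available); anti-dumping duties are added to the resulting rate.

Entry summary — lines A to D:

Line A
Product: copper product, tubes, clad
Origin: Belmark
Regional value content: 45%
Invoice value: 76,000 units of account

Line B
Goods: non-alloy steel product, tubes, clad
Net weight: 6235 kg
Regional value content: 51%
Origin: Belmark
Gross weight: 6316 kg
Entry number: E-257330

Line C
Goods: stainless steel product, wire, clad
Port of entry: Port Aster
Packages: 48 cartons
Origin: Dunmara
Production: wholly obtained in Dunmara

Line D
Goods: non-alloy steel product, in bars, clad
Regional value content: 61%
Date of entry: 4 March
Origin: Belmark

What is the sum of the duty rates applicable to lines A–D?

Line A: copper → 13.3; tubes → 13.3.1; clad → 13.3.1.1. Scheduled 20%. Belmark agreement on 13.3: RVC < 60%. → 20%.
Line B: non-alloy steel → 13.4; tubes → 13.4.2; clad → 13.4.2.3. Scheduled 2%. Belmark agreement on 13.3: 13.4.2.3 not covered; anti-dumping (Belmark, 13.4.2): +22%; total 2% + 22% = 24%. → 24%.
Line C: stainless steel → 13.1; wire → 13.1.1; clad → 13.1.1.1. Scheduled 34%. Dunmara agreement on 13.3.1.3: 13.1.1.1 not covered. → 34%.
Line D: non-alloy steel → 13.4; in bars → 13.4.1; clad → 13.4.1.2. Scheduled 27%. Belmark agreement on 13.3: 13.4.1.2 not covered. → 27%.
Sum: 20% + 24% + 34% + 27% = 105%.

105%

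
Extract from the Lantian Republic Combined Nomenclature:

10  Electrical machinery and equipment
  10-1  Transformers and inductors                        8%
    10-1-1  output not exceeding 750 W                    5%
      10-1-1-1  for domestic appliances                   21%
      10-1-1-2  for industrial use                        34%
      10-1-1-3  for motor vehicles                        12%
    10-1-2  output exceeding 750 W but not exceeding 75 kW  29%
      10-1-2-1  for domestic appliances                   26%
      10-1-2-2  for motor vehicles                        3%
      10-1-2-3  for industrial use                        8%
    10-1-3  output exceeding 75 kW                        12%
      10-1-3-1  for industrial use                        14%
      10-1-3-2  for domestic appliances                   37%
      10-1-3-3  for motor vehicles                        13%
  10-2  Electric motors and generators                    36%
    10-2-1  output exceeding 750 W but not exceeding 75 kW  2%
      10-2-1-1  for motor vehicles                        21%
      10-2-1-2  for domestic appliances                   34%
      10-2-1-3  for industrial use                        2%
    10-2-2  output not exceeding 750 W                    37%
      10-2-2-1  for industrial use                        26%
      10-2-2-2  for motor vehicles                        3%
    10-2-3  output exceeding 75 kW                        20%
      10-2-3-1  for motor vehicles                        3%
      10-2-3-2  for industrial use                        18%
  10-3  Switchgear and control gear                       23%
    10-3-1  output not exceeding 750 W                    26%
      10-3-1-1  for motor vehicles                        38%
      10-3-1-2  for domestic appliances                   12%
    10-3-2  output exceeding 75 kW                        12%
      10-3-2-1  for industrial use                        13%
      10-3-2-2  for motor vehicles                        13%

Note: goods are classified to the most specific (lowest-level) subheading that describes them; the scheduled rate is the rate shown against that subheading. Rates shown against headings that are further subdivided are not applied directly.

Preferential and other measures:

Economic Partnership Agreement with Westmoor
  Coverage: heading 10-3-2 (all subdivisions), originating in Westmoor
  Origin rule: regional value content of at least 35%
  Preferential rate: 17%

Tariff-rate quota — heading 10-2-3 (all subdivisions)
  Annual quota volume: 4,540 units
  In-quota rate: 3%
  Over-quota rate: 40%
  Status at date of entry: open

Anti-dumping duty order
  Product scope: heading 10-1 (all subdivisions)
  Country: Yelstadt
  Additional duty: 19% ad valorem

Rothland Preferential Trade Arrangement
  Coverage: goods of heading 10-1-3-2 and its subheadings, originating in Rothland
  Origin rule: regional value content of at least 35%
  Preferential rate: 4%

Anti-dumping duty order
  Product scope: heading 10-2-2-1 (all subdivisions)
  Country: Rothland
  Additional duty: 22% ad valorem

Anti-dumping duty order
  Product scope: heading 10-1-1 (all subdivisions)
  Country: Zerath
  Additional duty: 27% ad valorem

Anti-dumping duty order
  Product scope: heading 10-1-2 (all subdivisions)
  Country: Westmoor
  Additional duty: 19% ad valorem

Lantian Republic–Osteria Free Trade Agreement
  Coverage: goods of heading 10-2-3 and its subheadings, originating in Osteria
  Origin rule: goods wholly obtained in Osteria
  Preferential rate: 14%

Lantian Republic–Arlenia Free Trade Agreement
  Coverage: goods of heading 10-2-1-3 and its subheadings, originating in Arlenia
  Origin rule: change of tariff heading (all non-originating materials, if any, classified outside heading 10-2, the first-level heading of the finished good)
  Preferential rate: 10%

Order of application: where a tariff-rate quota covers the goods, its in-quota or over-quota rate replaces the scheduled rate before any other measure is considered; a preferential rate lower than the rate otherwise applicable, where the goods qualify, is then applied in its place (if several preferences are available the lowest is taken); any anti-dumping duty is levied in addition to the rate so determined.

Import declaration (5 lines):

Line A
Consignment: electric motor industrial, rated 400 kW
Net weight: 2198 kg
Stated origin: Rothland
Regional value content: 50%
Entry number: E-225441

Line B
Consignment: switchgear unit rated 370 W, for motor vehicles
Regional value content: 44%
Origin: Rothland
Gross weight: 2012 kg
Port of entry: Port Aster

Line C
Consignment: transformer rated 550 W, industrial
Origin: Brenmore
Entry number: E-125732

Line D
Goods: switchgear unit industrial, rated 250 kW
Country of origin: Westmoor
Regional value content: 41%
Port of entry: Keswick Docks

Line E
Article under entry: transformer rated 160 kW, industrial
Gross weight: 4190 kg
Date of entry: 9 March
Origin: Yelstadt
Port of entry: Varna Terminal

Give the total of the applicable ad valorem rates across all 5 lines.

Line A: electric motor → 10-2; rated 400 kW → 10-2-3; industrial → 10-2-3-2. Scheduled 18%. quota on 10-2-3 open → in-quota 3%; Rothland agreement on 10-1-3-2: 10-2-3-2 not covered. → 3%.
Line B: switchgear unit → 10-3; rated 370 W → 10-3-1; for motor vehicles → 10-3-1-1. Scheduled 38%. Rothland agreement on 10-1-3-2: 10-3-1-1 not covered. → 38%.
Line C: transformer → 10-1; rated 550 W → 10-1-1; industrial → 10-1-1-2. Scheduled 34%. No special measure applies. → 34%.
Line D: switchgear unit → 10-3; rated 250 kW → 10-3-2; industrial → 10-3-2-1. Scheduled 13%. Westmoor agreement on 10-3-2: RVC ≥ 35% → 17% available; preference 17% not lower than 13% → no reduction. → 13%.
Line E: transformer → 10-1; rated 160 kW → 10-1-3; industrial → 10-1-3-1. Scheduled 14%. anti-dumping (Yelstadt, 10-1): +19%; total 14% + 19% = 33%. → 33%.
Sum: 3% + 38% + 34% + 13% + 33% = 121%.

121%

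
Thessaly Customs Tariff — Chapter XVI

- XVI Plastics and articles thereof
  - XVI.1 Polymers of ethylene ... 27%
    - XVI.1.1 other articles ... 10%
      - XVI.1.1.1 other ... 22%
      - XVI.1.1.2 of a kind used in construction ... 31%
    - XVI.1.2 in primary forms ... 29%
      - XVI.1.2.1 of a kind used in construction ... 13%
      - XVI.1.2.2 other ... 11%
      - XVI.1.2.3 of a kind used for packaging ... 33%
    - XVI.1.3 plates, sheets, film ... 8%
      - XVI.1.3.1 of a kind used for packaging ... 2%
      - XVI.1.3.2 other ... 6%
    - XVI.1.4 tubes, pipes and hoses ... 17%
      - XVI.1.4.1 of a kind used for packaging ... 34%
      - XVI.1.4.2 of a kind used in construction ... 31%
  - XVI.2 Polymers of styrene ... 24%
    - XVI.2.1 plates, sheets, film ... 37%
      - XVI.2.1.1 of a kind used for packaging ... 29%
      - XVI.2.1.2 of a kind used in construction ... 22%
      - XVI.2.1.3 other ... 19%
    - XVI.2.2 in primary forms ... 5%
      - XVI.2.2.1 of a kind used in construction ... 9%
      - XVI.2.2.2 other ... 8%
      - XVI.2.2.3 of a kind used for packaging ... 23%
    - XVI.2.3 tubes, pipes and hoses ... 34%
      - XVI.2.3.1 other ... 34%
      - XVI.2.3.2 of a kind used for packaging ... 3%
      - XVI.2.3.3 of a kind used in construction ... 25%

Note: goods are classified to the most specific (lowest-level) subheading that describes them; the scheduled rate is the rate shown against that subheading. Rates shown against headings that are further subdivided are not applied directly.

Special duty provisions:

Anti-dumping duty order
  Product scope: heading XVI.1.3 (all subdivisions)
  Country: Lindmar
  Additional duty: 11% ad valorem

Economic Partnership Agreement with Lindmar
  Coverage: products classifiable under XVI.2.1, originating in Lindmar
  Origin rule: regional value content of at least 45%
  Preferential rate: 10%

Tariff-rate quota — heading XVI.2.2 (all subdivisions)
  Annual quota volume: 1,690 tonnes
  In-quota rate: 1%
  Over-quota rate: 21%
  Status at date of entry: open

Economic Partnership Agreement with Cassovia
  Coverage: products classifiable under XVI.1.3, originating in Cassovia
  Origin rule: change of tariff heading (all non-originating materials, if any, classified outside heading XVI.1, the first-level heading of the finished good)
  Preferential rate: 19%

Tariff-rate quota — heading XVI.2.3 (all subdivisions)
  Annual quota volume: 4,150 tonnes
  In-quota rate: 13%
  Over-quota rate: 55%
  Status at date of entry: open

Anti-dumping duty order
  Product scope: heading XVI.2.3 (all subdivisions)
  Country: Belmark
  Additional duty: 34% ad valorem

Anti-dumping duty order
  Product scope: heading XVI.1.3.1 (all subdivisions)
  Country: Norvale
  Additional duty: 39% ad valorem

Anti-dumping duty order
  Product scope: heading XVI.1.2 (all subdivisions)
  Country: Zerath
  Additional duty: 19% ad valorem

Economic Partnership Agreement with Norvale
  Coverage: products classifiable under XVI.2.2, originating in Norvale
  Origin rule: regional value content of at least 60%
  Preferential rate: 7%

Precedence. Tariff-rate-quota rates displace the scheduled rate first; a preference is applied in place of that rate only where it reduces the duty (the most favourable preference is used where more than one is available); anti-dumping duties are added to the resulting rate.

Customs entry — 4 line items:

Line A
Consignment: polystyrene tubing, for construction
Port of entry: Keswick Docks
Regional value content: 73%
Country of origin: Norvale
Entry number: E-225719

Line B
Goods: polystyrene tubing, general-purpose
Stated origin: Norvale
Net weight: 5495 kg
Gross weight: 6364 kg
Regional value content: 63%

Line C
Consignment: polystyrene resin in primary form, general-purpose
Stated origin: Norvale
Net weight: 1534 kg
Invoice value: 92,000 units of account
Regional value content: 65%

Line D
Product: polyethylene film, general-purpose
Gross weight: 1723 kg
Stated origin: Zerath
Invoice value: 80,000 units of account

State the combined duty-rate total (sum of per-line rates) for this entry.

Line A: polystyrene → XVI.2; tubing → XVI.2.3; for construction → XVI.2.3.3. Scheduled 25%. quota on XVI.2.3 open → in-quota 13%; Norvale agreement on XVI.2.2: XVI.2.3.3 not covered. → 13%.
Line B: polystyrene → XVI.2; tubing → XVI.2.3; general-purpose → XVI.2.3.1. Scheduled 34%. quota on XVI.2.3 open → in-quota 13%; Norvale agreement on XVI.2.2: XVI.2.3.1 not covered. → 13%.
Line C: polystyrene → XVI.2; resin in primary form → XVI.2.2; general-purpose → XVI.2.2.2. Scheduled 8%. quota on XVI.2.2 open → in-quota 1%; Norvale agreement on XVI.2.2: RVC ≥ 60% → 7% available; preference 7% not lower than 1% → no reduction. → 1%.
Line D: polyethylene → XVI.1; film → XVI.1.3; general-purpose → XVI.1.3.2. Scheduled 6%. No special measure applies. → 6%.
Sum: 13% + 13% + 1% + 6% = 33%.

33%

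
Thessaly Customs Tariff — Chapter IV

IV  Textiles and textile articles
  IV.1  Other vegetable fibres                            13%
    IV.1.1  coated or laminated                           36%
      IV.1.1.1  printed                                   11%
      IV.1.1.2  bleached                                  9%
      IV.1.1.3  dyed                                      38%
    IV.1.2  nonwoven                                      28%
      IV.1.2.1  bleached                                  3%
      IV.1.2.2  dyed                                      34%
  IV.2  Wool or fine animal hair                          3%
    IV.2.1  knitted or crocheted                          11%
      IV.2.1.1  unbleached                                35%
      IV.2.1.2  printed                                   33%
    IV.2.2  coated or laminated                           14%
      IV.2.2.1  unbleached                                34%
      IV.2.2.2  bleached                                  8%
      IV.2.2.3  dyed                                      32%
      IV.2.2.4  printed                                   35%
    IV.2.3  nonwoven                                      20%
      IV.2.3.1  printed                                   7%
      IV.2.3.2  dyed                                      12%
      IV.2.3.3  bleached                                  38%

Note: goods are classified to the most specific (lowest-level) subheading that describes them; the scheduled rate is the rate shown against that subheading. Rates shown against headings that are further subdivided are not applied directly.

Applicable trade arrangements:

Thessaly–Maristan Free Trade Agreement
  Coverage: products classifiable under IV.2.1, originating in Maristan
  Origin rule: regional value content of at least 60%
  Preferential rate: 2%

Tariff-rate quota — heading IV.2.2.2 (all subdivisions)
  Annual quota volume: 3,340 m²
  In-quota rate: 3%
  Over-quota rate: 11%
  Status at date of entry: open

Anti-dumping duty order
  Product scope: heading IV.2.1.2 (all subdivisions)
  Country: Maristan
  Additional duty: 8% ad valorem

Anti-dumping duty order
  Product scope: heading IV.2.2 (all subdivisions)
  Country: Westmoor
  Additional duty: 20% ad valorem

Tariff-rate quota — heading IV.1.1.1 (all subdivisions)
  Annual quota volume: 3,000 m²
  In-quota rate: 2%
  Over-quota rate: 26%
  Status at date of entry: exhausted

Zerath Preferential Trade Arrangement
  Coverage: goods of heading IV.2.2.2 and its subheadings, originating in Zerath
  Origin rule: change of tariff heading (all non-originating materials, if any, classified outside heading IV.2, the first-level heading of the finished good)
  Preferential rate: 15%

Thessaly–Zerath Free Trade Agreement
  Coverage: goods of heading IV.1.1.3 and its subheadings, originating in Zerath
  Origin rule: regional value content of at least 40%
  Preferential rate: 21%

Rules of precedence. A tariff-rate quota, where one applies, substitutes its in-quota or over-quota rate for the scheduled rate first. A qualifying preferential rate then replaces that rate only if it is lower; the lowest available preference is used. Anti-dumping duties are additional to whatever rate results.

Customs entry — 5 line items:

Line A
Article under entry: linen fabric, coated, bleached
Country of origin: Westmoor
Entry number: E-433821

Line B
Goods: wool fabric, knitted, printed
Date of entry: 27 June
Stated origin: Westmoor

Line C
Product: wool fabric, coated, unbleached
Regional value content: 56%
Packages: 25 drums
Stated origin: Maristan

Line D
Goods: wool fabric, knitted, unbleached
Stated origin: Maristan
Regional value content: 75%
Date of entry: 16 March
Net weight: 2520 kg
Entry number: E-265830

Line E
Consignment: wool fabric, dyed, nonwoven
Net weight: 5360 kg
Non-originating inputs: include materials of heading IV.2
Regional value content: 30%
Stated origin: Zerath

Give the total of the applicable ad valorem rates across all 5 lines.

Line A: linen → IV.1; coated → IV.1.1; bleached → IV.1.1.2. Scheduled 9%. No special measure applies. → 9%.
Line B: wool → IV.2; knitted → IV.2.1; printed → IV.2.1.2. Scheduled 33%. No special measure applies. → 33%.
Line C: wool → IV.2; coated → IV.2.2; unbleached → IV.2.2.1. Scheduled 34%. Maristan agreement on IV.2.1: IV.2.2.1 not covered. → 34%.
Line D: wool → IV.2; knitted → IV.2.1; unbleached → IV.2.1.1. Scheduled 35%. Maristan agreement on IV.2.1: RVC ≥ 60% → 2% available; preferential 2%. → 2%.
Line E: wool → IV.2; nonwoven → IV.2.3; dyed → IV.2.3.2. Scheduled 12%. Zerath agreement on IV.2.2.2: IV.2.3.2 not covered; Zerath agreement on IV.1.1.3: IV.2.3.2 not covered. → 12%.
Sum: 9% + 33% + 34% + 2% + 12% = 90%.

90%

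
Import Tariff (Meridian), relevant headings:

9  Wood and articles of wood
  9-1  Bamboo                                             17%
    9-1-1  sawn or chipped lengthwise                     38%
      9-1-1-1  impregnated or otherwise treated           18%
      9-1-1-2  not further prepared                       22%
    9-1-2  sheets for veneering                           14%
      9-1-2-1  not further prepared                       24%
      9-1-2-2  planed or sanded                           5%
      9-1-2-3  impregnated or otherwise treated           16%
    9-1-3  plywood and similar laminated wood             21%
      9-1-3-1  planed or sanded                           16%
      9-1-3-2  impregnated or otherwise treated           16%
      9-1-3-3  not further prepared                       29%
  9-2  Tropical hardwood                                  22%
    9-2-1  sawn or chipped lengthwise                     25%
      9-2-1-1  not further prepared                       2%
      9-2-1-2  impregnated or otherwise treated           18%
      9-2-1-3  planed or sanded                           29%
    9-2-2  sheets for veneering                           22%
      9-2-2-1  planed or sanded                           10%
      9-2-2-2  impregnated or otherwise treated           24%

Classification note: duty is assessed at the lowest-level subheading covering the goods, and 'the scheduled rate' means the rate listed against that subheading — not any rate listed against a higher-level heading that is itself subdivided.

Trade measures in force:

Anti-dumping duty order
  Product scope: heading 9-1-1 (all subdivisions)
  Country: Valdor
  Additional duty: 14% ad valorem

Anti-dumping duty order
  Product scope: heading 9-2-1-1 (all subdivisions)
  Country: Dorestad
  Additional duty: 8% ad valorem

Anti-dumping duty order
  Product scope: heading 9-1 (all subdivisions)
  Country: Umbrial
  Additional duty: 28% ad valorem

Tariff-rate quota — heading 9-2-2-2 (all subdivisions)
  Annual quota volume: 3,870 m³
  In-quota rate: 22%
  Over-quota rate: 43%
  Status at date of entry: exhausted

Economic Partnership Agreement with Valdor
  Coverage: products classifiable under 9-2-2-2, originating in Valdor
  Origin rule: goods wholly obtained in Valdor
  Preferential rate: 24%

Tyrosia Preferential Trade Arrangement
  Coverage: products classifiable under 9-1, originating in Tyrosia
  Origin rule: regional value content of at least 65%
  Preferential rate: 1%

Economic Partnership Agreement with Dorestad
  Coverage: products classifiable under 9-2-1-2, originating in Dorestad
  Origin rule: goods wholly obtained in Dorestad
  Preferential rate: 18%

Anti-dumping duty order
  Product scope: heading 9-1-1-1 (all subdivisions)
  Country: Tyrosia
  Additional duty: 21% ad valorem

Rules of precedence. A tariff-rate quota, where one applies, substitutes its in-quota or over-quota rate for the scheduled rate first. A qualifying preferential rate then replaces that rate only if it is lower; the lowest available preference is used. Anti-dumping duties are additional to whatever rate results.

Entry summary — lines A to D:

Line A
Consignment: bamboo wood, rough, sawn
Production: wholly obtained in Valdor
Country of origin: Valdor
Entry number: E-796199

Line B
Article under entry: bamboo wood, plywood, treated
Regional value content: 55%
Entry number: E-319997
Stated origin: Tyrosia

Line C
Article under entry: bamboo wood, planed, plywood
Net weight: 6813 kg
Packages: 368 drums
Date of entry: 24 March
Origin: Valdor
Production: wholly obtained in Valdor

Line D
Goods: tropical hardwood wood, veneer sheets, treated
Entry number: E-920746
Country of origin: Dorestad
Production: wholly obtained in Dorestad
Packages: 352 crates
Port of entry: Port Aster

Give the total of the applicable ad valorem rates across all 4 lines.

Line A: bamboo → 9-1; sawn → 9-1-1; rough → 9-1-1-2. Scheduled 22%. Valdor agreement on 9-2-2-2: 9-1-1-2 not covered; anti-dumping (Valdor, 9-1-1): +14%; total 22% + 14% = 36%. → 36%.
Line B: bamboo → 9-1; plywood → 9-1-3; treated → 9-1-3-2. Scheduled 16%. Tyrosia agreement on 9-1: RVC < 65%. → 16%.
Line C: bamboo → 9-1; plywood → 9-1-3; planed → 9-1-3-1. Scheduled 16%. Valdor agreement on 9-2-2-2: 9-1-3-1 not covered. → 16%.
Line D: tropical hardwood → 9-2; veneer sheets → 9-2-2; treated → 9-2-2-2. Scheduled 24%. quota on 9-2-2-2 exhausted → over-quota 43%; Dorestad agreement on 9-2-1-2: 9-2-2-2 not covered. → 43%.
Sum: 36% + 16% + 16% + 43% = 111%.

111%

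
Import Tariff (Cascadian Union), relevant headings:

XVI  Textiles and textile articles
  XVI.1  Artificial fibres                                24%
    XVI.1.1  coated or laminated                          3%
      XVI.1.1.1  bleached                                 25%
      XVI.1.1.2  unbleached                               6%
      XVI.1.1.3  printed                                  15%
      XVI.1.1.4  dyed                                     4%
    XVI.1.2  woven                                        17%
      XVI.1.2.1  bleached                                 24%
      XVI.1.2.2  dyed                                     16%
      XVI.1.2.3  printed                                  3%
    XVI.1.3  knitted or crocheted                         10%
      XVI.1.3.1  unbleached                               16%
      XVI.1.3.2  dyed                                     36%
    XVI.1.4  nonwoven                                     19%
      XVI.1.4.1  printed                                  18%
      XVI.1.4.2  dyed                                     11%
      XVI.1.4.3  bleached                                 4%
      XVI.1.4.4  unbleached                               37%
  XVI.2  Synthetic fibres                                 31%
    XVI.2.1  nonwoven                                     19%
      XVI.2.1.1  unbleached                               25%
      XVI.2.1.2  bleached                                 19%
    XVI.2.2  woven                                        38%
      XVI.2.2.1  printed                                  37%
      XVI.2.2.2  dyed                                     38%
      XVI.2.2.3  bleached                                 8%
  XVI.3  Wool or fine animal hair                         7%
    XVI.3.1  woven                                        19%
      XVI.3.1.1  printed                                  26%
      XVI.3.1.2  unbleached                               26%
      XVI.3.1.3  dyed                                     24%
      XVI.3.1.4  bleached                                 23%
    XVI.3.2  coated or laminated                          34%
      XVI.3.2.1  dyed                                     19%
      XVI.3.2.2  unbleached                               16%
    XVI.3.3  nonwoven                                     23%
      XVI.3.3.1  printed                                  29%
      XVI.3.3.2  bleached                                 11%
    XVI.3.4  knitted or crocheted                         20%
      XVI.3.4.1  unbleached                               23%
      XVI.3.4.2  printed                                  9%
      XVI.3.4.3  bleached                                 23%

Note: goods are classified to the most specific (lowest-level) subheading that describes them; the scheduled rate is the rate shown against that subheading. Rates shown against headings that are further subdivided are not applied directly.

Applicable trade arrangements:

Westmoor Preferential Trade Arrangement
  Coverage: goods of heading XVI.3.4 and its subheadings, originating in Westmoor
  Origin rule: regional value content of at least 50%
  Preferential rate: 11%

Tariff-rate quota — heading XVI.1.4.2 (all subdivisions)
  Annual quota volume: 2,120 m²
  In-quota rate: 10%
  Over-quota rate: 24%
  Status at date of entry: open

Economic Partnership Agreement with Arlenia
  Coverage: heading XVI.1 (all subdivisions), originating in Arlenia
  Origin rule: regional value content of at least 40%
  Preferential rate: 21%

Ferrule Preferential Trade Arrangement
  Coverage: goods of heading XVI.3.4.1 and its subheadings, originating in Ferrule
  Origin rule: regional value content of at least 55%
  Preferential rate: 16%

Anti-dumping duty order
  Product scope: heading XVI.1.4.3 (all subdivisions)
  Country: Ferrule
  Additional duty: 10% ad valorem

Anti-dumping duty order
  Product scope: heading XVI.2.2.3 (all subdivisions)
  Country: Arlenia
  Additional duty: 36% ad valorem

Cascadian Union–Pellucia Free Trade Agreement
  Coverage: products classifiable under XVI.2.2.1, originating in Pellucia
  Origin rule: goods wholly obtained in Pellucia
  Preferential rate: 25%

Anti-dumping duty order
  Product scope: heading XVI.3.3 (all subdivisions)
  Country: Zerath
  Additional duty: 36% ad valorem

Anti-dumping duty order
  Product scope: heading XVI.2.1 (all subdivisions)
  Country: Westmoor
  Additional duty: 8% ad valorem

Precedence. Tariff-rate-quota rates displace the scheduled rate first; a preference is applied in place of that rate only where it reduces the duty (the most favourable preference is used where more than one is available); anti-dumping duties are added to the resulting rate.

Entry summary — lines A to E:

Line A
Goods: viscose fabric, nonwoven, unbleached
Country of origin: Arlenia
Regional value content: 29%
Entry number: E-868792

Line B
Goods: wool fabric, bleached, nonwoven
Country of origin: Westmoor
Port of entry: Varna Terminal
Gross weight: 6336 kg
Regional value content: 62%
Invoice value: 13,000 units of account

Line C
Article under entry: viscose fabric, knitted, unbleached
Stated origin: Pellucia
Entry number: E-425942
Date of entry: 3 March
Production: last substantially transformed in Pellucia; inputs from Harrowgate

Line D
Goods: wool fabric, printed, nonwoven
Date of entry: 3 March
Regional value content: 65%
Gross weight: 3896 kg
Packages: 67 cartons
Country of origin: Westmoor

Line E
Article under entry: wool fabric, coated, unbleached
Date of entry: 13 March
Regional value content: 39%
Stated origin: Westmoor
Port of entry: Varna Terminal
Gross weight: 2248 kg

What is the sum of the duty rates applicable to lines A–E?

Line A: viscose → XVI.1; nonwoven → XVI.1.4; unbleached → XVI.1.4.4. Scheduled 37%. Arlenia agreement on XVI.1: RVC < 40%. → 37%.
Line B: wool → XVI.3; nonwoven → XVI.3.3; bleached → XVI.3.3.2. Scheduled 11%. Westmoor agreement on XVI.3.4: XVI.3.3.2 not covered. → 11%.
Line C: viscose → XVI.1; knitted → XVI.1.3; unbleached → XVI.1.3.1. Scheduled 16%. Pellucia agreement on XVI.2.2.1: XVI.1.3.1 not covered. → 16%.
Line D: wool → XVI.3; nonwoven → XVI.3.3; printed → XVI.3.3.1. Scheduled 29%. Westmoor agreement on XVI.3.4: XVI.3.3.1 not covered. → 29%.
Line E: wool → XVI.3; coated → XVI.3.2; unbleached → XVI.3.2.2. Scheduled 16%. Westmoor agreement on XVI.3.4: XVI.3.2.2 not covered. → 16%.
Sum: 37% + 11% + 16% + 29% + 16% = 109%.

109%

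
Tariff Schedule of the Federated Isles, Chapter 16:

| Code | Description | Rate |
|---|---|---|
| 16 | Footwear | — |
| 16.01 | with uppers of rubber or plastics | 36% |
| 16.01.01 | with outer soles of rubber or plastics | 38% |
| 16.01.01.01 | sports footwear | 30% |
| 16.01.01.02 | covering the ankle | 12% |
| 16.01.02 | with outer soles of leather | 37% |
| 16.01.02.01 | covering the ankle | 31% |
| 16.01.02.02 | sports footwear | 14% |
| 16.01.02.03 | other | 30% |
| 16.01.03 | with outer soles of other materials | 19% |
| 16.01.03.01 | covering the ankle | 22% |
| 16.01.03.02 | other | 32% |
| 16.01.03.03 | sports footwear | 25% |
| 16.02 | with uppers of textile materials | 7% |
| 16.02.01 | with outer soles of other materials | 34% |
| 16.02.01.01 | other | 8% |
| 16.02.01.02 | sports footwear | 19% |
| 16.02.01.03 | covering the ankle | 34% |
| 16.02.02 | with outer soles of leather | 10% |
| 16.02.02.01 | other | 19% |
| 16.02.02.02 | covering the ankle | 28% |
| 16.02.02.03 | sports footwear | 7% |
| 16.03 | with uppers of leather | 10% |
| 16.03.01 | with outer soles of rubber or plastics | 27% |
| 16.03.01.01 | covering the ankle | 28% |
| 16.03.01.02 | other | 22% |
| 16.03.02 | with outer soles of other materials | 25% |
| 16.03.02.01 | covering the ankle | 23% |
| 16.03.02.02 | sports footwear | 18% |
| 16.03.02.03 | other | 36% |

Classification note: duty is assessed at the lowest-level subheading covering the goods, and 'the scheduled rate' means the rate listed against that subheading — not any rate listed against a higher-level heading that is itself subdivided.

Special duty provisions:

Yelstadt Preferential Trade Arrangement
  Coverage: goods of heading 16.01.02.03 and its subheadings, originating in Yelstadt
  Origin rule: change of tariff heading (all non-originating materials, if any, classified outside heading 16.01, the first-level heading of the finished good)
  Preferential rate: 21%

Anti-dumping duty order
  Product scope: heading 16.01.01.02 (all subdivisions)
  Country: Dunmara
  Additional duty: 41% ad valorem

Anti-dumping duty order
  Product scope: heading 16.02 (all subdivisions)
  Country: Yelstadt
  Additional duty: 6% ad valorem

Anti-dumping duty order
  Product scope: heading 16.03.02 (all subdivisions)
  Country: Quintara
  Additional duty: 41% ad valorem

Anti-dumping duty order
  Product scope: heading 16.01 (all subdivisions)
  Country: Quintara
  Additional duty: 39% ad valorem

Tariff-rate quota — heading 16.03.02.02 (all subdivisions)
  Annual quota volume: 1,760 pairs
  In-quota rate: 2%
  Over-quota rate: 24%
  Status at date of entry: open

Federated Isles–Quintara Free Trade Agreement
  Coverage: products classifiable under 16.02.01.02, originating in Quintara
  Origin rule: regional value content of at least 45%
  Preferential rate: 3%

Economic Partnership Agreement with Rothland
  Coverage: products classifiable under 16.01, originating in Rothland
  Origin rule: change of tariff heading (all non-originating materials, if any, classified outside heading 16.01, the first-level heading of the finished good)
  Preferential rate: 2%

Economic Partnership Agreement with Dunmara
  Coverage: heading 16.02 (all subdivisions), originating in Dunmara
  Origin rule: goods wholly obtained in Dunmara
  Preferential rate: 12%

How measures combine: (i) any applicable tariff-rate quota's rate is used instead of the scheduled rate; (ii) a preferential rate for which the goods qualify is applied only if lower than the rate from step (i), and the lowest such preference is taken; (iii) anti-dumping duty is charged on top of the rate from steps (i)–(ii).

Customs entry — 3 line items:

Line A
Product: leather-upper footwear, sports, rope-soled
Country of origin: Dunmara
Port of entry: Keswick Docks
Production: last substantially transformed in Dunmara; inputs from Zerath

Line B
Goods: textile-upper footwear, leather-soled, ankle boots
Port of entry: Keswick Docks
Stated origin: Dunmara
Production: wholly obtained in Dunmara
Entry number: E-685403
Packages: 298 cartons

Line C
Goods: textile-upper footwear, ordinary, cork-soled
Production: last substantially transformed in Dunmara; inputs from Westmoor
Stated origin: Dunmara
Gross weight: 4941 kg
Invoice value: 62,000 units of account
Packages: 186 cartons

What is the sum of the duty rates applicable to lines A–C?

22%

Line A: leather-upper → 16.03; rope-soled → 16.03.02; sports → 16.03.02.02. Scheduled 18%. quota on 16.03.02.02 open → in-quota 2%; Dunmara agreement on 16.02: 16.03.02.02 not covered. → 2%.
Line B: textile-upper → 16.02; leather-soled → 16.02.02; ankle boots → 16.02.02.02. Scheduled 28%. Dunmara agreement on 16.02: wholly obtained → 12% available; preferential 12%. → 12%.
Line C: textile-upper → 16.02; cork-soled → 16.02.01; ordinary → 16.02.01.01. Scheduled 8%. Dunmara agreement on 16.02: not wholly obtained. → 8%.
Sum: 2% + 12% + 8% = 22%.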